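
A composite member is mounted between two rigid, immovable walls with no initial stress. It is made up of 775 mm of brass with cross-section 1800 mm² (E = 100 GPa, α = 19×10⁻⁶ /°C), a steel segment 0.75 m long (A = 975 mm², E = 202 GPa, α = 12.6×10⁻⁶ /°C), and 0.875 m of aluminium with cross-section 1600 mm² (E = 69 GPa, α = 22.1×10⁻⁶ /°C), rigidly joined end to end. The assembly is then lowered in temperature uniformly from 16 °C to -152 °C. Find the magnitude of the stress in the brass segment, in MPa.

Free thermal contraction of the whole bar: Σ αᵢΔT Lᵢ = 19×10⁻⁶×168×775 + 12.6×10⁻⁶×168×750 + 22.1×10⁻⁶×168×875 = 7.31 mm.
Since the ends are fixed, an axial force P builds up, equal in every segment, with P · Σ Lᵢ/(AᵢEᵢ) = δ_free.
Σ Lᵢ/(AᵢEᵢ) = 775/(1800×100×10³) + 750/(975×202×10³) + 875/(1600×69×10³) = 1.604×10⁻⁵ mm/N.
Hence P = δ_free / Σ(L/AE) = 7.31/1.604×10⁻⁵ = 455.8 kN (tensile).
σ_{brass} = P / A = 455800 / 1800 = 253.2 MPa.

σ ≈ 253 MPa (tensile)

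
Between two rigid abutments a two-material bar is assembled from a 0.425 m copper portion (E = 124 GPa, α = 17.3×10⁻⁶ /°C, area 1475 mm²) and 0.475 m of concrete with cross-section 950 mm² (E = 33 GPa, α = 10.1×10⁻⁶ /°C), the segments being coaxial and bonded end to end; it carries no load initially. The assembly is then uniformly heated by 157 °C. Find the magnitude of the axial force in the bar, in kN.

P ≈ 109 kN (compressive)

Free thermal expansion of the whole bar: Σ αᵢΔT Lᵢ = 17.3×10⁻⁶×157×425 + 10.1×10⁻⁶×157×475 = 1.908 mm.
The rigid supports impose zero overall length change; the single axial force P common to all segments must satisfy P Σ Lᵢ/(AᵢEᵢ) = δ_free.
The series flexibility is Σ Lᵢ/(AᵢEᵢ) = 425/(1475×124×10³) + 475/(950×33×10³) = 1.748×10⁻⁵ mm/N.
Hence P = δ_free / Σ(L/AE) = 1.908/1.748×10⁻⁵ = 109.2 kN (compressive).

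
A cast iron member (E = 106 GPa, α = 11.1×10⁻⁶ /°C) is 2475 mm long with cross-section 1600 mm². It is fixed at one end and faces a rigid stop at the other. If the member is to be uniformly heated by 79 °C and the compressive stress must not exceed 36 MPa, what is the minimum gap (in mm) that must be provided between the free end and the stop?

g ≈ 1.33 mm

With no wall the member would lengthen by αΔT L = 11.1×10⁻⁶ × 79 × 2475 = 2.17 mm.
A stress of 36 MPa corresponds to the wall pushing the member back by σL/E = 36×2475/(106×10³) = 0.8406 mm.
So the gap has to take up the difference, g_min = δ_free − σL/E = 2.17 − 0.8406 = 1.33 mm.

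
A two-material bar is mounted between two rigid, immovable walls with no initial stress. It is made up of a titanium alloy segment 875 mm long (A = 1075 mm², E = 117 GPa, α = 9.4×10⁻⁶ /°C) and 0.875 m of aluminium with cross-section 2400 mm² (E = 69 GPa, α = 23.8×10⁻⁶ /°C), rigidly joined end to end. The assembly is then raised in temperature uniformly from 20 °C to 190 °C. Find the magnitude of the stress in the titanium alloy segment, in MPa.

Free thermal expansion of the whole bar: Σ αᵢΔT Lᵢ = 9.4×10⁻⁶×170×875 + 23.8×10⁻⁶×170×875 = 4.938 mm.
The rigid supports impose zero overall length change; the single axial force P common to all segments must satisfy P Σ Lᵢ/(AᵢEᵢ) = δ_free.
Σ Lᵢ/(AᵢEᵢ) = 875/(1075×117×10³) + 875/(2400×69×10³) = 1.224×10⁻⁵ mm/N.
So P = 4.938 / 1.224×10⁻⁵ = 403.4 kN, compressive.
σ_{titanium alloy} = P / A = 403400 / 1075 = 375.3 MPa.

σ ≈ 375 MPa (compressive)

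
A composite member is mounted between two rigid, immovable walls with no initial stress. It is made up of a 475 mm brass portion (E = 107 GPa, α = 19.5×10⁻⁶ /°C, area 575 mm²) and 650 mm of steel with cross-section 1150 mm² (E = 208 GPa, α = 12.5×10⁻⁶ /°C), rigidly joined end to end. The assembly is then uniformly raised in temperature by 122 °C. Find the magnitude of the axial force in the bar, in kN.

With the walls removed the bar would change length by δ_free = Σ αᵢΔT Lᵢ = 19.5×10⁻⁶×122×475 + 12.5×10⁻⁶×122×650 = 2.121 mm.
The rigid supports impose zero overall length change; the single axial force P common to all segments must satisfy P Σ Lᵢ/(AᵢEᵢ) = δ_free.
The series flexibility is Σ Lᵢ/(AᵢEᵢ) = 475/(575×107×10³) + 650/(1150×208×10³) = 1.044×10⁻⁵ mm/N.
So P = 2.121 / 1.044×10⁻⁵ = 203.2 kN, compressive.

P ≈ 203 kN (compressive)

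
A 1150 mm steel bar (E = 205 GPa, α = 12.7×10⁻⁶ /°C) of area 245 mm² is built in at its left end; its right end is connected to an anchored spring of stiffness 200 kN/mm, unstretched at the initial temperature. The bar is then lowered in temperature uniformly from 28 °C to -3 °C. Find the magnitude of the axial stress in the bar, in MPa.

σ ≈ 66.2 MPa (tensile)

If the spring were absent the bar would shorten by αΔT L = 12.7×10⁻⁶ × 31 × 1150 = 0.4528 mm.
Let P be the tensile force in the spring. The bar extends elastically by PL/(AE) and the spring stretches by P/k; together these equal δ_free.
P [ L/(AE) + 1/k ] = δ_free → P [ 1150/(245×205×10³) + 1/(200×10³) ] = 0.4528.
P = 0.4528 / 2.79×10⁻⁵ = 16230 N.
σ = P/A = 16230/245 = 66.24 MPa.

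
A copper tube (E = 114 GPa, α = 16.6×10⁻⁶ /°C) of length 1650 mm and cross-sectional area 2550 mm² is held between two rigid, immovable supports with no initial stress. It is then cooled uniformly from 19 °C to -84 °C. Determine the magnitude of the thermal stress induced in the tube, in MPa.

σ ≈ 195 MPa (tensile)

Because both ends are immovable the net strain is zero, and the suppressed thermal strain is αΔT = 16.6×10⁻⁶ × 103 = 1709.8×10⁻⁶.
The stress required to suppress this strain is σ = Eε = 114×10³ × 1709.8×10⁻⁶ = 194.9 MPa, tensile since the tube is trying to contract.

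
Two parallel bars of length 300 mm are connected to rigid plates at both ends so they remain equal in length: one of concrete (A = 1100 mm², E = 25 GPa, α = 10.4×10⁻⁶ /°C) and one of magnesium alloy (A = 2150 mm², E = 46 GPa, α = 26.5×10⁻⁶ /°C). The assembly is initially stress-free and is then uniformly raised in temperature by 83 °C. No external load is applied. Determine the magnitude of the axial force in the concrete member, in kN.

P ≈ 28.8 kN (tensile in the concrete)

Both members must finish at the same length. With the larger α, the magnesium alloy tends to over-expand; the plates restrain it, putting the magnesium alloy in compression and the concrete in tension. With no external load the two internal forces are equal and opposite, magnitude P.
Compatibility of the two members (thermal + elastic change equal): (α₁ − α₂)ΔT = P·[1/(A₁E₁) + 1/(A₂E₂)].
|α₁ − α₂|·ΔT = 16.1×10⁻⁶ × 83 = 0.001336.
1/(A₁E₁) + 1/(A₂E₂) = 1/(1100×25×10³) + 1/(2150×46×10³) = 4.647×10⁻⁸ N⁻¹.
So P = 0.001336 / 4.647×10⁻⁸ = 28.75 kN.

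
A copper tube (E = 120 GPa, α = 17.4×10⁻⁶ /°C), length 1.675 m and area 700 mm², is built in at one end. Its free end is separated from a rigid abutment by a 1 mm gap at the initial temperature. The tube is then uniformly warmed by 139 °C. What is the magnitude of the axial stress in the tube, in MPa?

Free thermal elongation = αΔT L = 17.4×10⁻⁶ × 139 × 1675 = 4.051 mm.
This exceeds the 1 mm gap, so the wall pushes back. The portion of expansion that must be recovered elastically is δ_free − gap = 4.051 − 1 = 3.051 mm.
That suppressed elongation corresponds to σ = E·Δ/L = 120×10³ × 3.051/1675 = 218.6 MPa.

σ ≈ 219 MPa (compressive)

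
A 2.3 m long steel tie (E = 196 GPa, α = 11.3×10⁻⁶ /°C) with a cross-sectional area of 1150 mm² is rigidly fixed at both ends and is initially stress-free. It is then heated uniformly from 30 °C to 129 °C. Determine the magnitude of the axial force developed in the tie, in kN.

P ≈ 252 kN (compressive)

The ends cannot move, so σ = EαΔT = 196×10³ × 11.3×10⁻⁶ × 99 = 219.3 MPa.
Then P = σA = 219.3 × 1150 mm² = 252.2 kN, compressive.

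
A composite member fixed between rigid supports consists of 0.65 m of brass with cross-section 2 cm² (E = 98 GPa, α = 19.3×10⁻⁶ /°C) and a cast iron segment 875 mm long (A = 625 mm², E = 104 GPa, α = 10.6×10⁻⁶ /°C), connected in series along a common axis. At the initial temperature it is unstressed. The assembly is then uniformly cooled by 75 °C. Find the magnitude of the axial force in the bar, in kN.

P ≈ 35.1 kN (tensile)

With the walls removed the bar would change length by δ_free = Σ αᵢΔT Lᵢ = 19.3×10⁻⁶×75×650 + 10.6×10⁻⁶×75×875 = 1.636 mm.
The walls prevent any net length change, so an axial force P (same in every segment) develops. Compatibility: P · Σ Lᵢ/(AᵢEᵢ) = δ_free.
Σ Lᵢ/(AᵢEᵢ) = 650/(200×98×10³) + 875/(625×104×10³) = 4.662×10⁻⁵ mm/N.
Hence P = δ_free / Σ(L/AE) = 1.636/4.662×10⁻⁵ = 35.1 kN (tensile).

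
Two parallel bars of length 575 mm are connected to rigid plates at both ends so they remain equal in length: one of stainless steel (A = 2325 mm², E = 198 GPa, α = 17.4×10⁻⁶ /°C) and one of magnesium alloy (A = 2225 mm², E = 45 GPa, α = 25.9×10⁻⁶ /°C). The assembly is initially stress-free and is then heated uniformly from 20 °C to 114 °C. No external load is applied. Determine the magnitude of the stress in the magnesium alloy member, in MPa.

σ ≈ 29.5 MPa (compressive)

Equilibrium of a rigid end plate with no external load gives equal and opposite internal forces ±P in the two members. Since α_{magnesium alloy} > α_{stainless steel}, heating drives the magnesium alloy into compression and the stainless steel into tension.
Compatibility of the two members (thermal + elastic change equal): (α₁ − α₂)ΔT = P·[1/(A₁E₁) + 1/(A₂E₂)].
|α₁ − α₂|·ΔT = 8.5×10⁻⁶ × 94 = 0.000799.
1/(A₁E₁) + 1/(A₂E₂) = 1/(2325×198×10³) + 1/(2225×45×10³) = 1.216×10⁻⁸ N⁻¹.
P = 0.000799 / 1.216×10⁻⁸ = 65710 N = 65.71 kN.
σ_{magnesium alloy} = P/A₂ = 65710/2225 = 29.53 MPa, compressive.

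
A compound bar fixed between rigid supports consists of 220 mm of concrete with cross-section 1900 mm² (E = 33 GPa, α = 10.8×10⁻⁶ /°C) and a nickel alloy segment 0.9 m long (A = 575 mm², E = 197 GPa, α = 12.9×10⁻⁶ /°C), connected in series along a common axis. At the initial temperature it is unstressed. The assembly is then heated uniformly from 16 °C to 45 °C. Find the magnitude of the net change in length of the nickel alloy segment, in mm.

With the walls removed the bar would change length by δ_free = Σ αᵢΔT Lᵢ = 10.8×10⁻⁶×29×220 + 12.9×10⁻⁶×29×900 = 0.4056 mm.
The rigid supports impose zero overall length change; the single axial force P common to all segments must satisfy P Σ Lᵢ/(AᵢEᵢ) = δ_free.
Σ Lᵢ/(AᵢEᵢ) = 220/(1900×33×10³) + 900/(575×197×10³) = 1.145×10⁻⁵ mm/N.
P = 0.4056 / 1.145×10⁻⁵ = 35410 N = 35.41 kN, compressive.
For the nickel alloy segment, free thermal change = 12.9×10⁻⁶×29×900 = 0.3367 mm and elastic change from P = 35410×900/(575×197×10³) = 0.2813 mm; these oppose, so the net change is 0.0553 mm (segment lengthens).

|ΔL| ≈ 0.0553 mm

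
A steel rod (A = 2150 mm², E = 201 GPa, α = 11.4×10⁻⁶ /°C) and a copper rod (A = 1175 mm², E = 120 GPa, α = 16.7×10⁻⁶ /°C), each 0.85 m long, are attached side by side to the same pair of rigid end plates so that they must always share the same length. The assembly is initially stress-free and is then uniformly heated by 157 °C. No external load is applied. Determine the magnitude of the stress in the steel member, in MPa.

σ ≈ 41.1 MPa (tensile)

Equilibrium of a rigid end plate with no external load gives equal and opposite internal forces ±P in the two members. Since α_{copper} > α_{steel}, heating drives the copper into compression and the steel into tension.
Compatibility of the two members (thermal + elastic change equal): (α₁ − α₂)ΔT = P·[1/(A₁E₁) + 1/(A₂E₂)].
|α₁ − α₂|·ΔT = 5.3×10⁻⁶ × 157 = 0.0008321.
1/(A₁E₁) + 1/(A₂E₂) = 1/(2150×201×10³) + 1/(1175×120×10³) = 9.406×10⁻⁹ N⁻¹.
P = 0.0008321 / 9.406×10⁻⁹ = 88460 N = 88.46 kN.
σ_{steel} = P/A₁ = 88460/2150 = 41.15 MPa, tensile.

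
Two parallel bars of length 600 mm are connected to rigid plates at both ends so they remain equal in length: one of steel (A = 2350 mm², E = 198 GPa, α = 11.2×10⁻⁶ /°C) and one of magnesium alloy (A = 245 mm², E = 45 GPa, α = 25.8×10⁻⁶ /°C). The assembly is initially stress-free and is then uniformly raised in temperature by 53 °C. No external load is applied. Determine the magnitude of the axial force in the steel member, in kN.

P ≈ 8.33 kN (tensile in the steel)

Equilibrium of a rigid end plate with no external load gives equal and opposite internal forces ±P in the two members. Since α_{magnesium alloy} > α_{steel}, heating drives the magnesium alloy into compression and the steel into tension.
Setting the final lengths equal and cancelling L: (α₁ − α₂)ΔT = P/(A₁E₁) + P/(A₂E₂).
|α₁ − α₂|·ΔT = 14.6×10⁻⁶ × 53 = 0.0007738.
1/(A₁E₁) + 1/(A₂E₂) = 1/(2350×198×10³) + 1/(245×45×10³) = 9.285×10⁻⁸ N⁻¹.
So P = 0.0007738 / 9.285×10⁻⁸ = 8.334 kN.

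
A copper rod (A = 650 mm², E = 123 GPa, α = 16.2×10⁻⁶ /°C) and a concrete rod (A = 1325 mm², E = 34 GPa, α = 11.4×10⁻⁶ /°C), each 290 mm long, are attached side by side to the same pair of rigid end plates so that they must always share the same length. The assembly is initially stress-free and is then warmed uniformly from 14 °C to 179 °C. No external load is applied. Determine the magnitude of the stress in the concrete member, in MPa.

The copper has the larger α, so on heating it would change length more than the concrete if both were free. The rigid plates force a common final length, so the copper is put into compression and the concrete into tension, with equal and opposite forces P (no external load).
Setting the final lengths equal and cancelling L: (α₁ − α₂)ΔT = P/(A₁E₁) + P/(A₂E₂).
|α₁ − α₂|·ΔT = 4.8×10⁻⁶ × 165 = 0.000792.
1/(A₁E₁) + 1/(A₂E₂) = 1/(650×123×10³) + 1/(1325×34×10³) = 3.471×10⁻⁸ N⁻¹.
P = 0.000792 / 3.471×10⁻⁸ = 22820 N = 22.82 kN.
σ_{concrete} = P/A₂ = 22820/1325 = 17.22 MPa, tensile.

σ ≈ 17.2 MPa (tensile)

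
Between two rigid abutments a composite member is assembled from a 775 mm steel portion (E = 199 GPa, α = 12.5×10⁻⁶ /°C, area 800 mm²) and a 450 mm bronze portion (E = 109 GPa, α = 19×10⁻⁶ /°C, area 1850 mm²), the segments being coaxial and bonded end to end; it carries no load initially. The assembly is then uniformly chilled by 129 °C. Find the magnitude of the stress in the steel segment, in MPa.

If the supports were absent, the total length change would be Σ αᵢΔT Lᵢ = 12.5×10⁻⁶×129×775 + 19×10⁻⁶×129×450 = 2.353 mm.
The rigid supports impose zero overall length change; the single axial force P common to all segments must satisfy P Σ Lᵢ/(AᵢEᵢ) = δ_free.
The series flexibility is Σ Lᵢ/(AᵢEᵢ) = 775/(800×199×10³) + 450/(1850×109×10³) = 7.1×10⁻⁶ mm/N.
Hence P = δ_free / Σ(L/AE) = 2.353/7.1×10⁻⁶ = 331.4 kN (tensile).
σ_{steel} = P / A = 331400 / 800 = 414.2 MPa.

σ ≈ 414 MPa (tensile)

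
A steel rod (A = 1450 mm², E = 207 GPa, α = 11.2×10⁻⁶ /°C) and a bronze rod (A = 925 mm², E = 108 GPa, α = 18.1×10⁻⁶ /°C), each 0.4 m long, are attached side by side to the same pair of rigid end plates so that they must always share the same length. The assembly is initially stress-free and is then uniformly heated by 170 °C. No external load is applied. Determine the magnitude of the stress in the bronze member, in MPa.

The bronze has the larger α, so on heating it would change length more than the steel if both were free. The rigid plates force a common final length, so the bronze is put into compression and the steel into tension, with equal and opposite forces P (no external load).
Setting the final lengths equal and cancelling L: (α₁ − α₂)ΔT = P/(A₁E₁) + P/(A₂E₂).
|α₁ − α₂|·ΔT = 6.9×10⁻⁶ × 170 = 0.001173.
1/(A₁E₁) + 1/(A₂E₂) = 1/(1450×207×10³) + 1/(925×108×10³) = 1.334×10⁻⁸ N⁻¹.
P = 0.001173 / 1.334×10⁻⁸ = 87920 N = 87.92 kN.
σ_{bronze} = P/A₂ = 87920/925 = 95.05 MPa, compressive.

σ ≈ 95 MPa (compressive)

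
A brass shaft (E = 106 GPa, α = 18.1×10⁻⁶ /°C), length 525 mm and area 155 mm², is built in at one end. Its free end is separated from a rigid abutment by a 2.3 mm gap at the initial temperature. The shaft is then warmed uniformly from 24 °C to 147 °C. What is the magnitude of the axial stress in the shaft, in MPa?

σ ≈ 0 MPa

Free thermal elongation = αΔT L = 18.1×10⁻⁶ × 123 × 525 = 1.169 mm.
Since δ_free = 1.17 mm is less than the 2.3 mm gap, the shaft never touches the wall. No axial force develops.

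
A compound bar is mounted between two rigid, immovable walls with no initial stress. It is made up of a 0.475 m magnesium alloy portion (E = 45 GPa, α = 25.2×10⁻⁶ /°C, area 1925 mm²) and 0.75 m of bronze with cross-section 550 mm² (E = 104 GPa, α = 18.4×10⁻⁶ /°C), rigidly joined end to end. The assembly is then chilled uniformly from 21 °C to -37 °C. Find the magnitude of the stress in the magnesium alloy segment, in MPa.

σ ≈ 41.8 MPa (tensile)

If the supports were absent, the total length change would be Σ αᵢΔT Lᵢ = 25.2×10⁻⁶×58×475 + 18.4×10⁻⁶×58×750 = 1.495 mm.
The rigid supports impose zero overall length change; the single axial force P common to all segments must satisfy P Σ Lᵢ/(AᵢEᵢ) = δ_free.
The series flexibility is Σ Lᵢ/(AᵢEᵢ) = 475/(1925×45×10³) + 750/(550×104×10³) = 1.86×10⁻⁵ mm/N.
So P = 1.495 / 1.86×10⁻⁵ = 80.38 kN, tensile.
σ_{magnesium alloy} = P / A = 80380 / 1925 = 41.76 MPa.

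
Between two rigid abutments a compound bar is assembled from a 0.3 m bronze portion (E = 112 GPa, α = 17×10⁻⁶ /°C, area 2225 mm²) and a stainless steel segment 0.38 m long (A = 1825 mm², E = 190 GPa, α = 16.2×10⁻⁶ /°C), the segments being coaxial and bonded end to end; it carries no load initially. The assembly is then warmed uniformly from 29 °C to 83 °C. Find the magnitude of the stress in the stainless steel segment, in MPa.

Free thermal expansion of the whole bar: Σ αᵢΔT Lᵢ = 17×10⁻⁶×54×300 + 16.2×10⁻⁶×54×380 = 0.6078 mm.
Since the ends are fixed, an axial force P builds up, equal in every segment, with P · Σ Lᵢ/(AᵢEᵢ) = δ_free.
The series flexibility is Σ Lᵢ/(AᵢEᵢ) = 300/(2225×112×10³) + 380/(1825×190×10³) = 2.3×10⁻⁶ mm/N.
So P = 0.6078 / 2.3×10⁻⁶ = 264.3 kN, compressive.
σ_{stainless steel} = P / A = 264300 / 1825 = 144.8 MPa.

σ ≈ 145 MPa (compressive)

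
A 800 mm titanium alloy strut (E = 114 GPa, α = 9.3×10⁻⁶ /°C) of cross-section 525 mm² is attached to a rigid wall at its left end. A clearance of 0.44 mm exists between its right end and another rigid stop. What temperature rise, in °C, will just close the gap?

The gap closes when αΔT L = 0.44 mm, since the strut is still unstressed at that instant.
ΔT = 0.44 / (9.3×10⁻⁶ × 800) = 59.14 °C.

ΔT ≈ 59.1 °C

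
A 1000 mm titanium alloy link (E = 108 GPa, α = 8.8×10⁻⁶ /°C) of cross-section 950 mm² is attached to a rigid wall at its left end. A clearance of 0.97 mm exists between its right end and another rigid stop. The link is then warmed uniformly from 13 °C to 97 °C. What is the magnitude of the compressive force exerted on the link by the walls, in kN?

P ≈ 0 kN

Unrestrained expansion: δ_free = αΔT L = 8.8×10⁻⁶ × 84 × 1000 = 0.7392 mm.
This is smaller than the 0.97 mm clearance, so the link expands freely without reaching the stop — the stress is zero.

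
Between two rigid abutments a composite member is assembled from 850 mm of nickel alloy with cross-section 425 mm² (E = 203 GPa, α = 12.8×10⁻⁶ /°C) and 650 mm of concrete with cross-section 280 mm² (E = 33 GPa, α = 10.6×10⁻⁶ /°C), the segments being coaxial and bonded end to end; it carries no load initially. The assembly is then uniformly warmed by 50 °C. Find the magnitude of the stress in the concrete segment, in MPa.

σ ≈ 39.6 MPa (compressive)

With the walls removed the bar would change length by δ_free = Σ αᵢΔT Lᵢ = 12.8×10⁻⁶×50×850 + 10.6×10⁻⁶×50×650 = 0.8885 mm.
The walls prevent any net length change, so an axial force P (same in every segment) develops. Compatibility: P · Σ Lᵢ/(AᵢEᵢ) = δ_free.
Σ Lᵢ/(AᵢEᵢ) = 850/(425×203×10³) + 650/(280×33×10³) = 8.02×10⁻⁵ mm/N.
So P = 0.8885 / 8.02×10⁻⁵ = 11.08 kN, compressive.
σ_{concrete} = P / A = 11080 / 280 = 39.57 MPa.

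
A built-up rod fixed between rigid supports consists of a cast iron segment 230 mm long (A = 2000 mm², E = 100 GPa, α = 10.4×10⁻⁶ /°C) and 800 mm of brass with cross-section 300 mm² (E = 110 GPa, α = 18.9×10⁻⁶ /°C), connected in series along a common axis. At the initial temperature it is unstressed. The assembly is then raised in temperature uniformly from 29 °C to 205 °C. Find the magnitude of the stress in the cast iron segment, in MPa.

σ ≈ 60.7 MPa (compressive)

If the supports were absent, the total length change would be Σ αᵢΔT Lᵢ = 10.4×10⁻⁶×176×230 + 18.9×10⁻⁶×176×800 = 3.082 mm.
The walls prevent any net length change, so an axial force P (same in every segment) develops. Compatibility: P · Σ Lᵢ/(AᵢEᵢ) = δ_free.
Σ Lᵢ/(AᵢEᵢ) = 230/(2000×100×10³) + 800/(300×110×10³) = 2.539×10⁻⁵ mm/N.
Hence P = δ_free / Σ(L/AE) = 3.082/2.539×10⁻⁵ = 121.4 kN (compressive).
σ_{cast iron} = P / A = 121400 / 2000 = 60.69 MPa.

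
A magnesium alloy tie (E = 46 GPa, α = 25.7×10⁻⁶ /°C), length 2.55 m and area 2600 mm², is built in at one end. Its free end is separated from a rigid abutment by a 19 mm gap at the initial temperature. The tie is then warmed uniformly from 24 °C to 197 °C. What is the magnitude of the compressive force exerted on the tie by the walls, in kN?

If the wall were absent the tie would grow by αΔT L = 25.7×10⁻⁶ × 173 × 2550 = 11.34 mm.
This is smaller than the 19 mm clearance, so the tie expands freely without reaching the stop — the stress is zero.

P ≈ 0 kN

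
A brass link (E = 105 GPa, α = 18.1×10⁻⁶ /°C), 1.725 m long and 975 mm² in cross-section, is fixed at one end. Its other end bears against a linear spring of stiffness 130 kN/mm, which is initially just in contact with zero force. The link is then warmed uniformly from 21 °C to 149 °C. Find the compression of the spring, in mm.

δ ≈ 1.25 mm

If the spring were absent the link would lengthen by αΔT L = 18.1×10⁻⁶ × 128 × 1725 = 3.996 mm.
With a force P in the spring, the elastic change of the link is PL/(AE) and that of the spring is P/k; compatibility requires their sum to equal δ_free.
P [ L/(AE) + 1/k ] = δ_free → P [ 1725/(975×105×10³) + 1/(130×10³) ] = 3.996.
P = 3.996 / 2.454×10⁻⁵ = 162800 N.
Spring compression = P/k = 162800/(130×10³) = 1.253 mm.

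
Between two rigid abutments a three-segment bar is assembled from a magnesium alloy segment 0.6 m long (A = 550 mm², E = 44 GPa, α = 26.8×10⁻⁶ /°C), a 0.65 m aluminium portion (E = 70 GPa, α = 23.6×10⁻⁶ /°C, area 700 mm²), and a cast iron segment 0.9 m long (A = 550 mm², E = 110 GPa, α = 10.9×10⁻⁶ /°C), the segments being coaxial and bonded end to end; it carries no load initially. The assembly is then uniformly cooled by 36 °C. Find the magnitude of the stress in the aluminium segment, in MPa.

σ ≈ 40.1 MPa (tensile)

Free thermal contraction of the whole bar: Σ αᵢΔT Lᵢ = 26.8×10⁻⁶×36×600 + 23.6×10⁻⁶×36×650 + 10.9×10⁻⁶×36×900 = 1.484 mm.
The rigid supports impose zero overall length change; the single axial force P common to all segments must satisfy P Σ Lᵢ/(AᵢEᵢ) = δ_free.
Σ Lᵢ/(AᵢEᵢ) = 600/(550×44×10³) + 650/(700×70×10³) + 900/(550×110×10³) = 5.293×10⁻⁵ mm/N.
So P = 1.484 / 5.293×10⁻⁵ = 28.04 kN, tensile.
σ_{aluminium} = P / A = 28040 / 700 = 40.06 MPa.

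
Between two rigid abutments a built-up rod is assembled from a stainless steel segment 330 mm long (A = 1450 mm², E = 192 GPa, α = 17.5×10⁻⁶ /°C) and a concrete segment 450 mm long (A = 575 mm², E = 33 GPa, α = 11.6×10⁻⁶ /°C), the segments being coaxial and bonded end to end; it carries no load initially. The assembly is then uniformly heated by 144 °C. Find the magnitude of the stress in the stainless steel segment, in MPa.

With the walls removed the bar would change length by δ_free = Σ αᵢΔT Lᵢ = 17.5×10⁻⁶×144×330 + 11.6×10⁻⁶×144×450 = 1.583 mm.
The rigid supports impose zero overall length change; the single axial force P common to all segments must satisfy P Σ Lᵢ/(AᵢEᵢ) = δ_free.
Σ Lᵢ/(AᵢEᵢ) = 330/(1450×192×10³) + 450/(575×33×10³) = 2.49×10⁻⁵ mm/N.
So P = 1.583 / 2.49×10⁻⁵ = 63.58 kN, compressive.
σ_{stainless steel} = P / A = 63580 / 1450 = 43.85 MPa.

σ ≈ 43.9 MPa (compressive)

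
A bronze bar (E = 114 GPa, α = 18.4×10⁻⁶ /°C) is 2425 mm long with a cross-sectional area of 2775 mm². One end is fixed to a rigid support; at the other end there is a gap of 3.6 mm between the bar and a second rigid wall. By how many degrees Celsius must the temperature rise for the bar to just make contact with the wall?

ΔT ≈ 80.7 °C

Contact occurs when the free expansion equals the gap: αΔT L = 3.6 mm.
ΔT = 3.6 / (18.4×10⁻⁶ × 2425) = 80.68 °C.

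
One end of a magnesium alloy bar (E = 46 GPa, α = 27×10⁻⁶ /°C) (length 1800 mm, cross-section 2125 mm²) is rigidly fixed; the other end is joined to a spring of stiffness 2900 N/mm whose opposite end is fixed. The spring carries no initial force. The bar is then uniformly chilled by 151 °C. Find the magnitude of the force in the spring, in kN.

P ≈ 20.2 kN

Free thermal contraction: δ_free = αΔT L = 27×10⁻⁶ × 151 × 1800 = 7.339 mm.
Let P be the tensile force in the spring. The bar extends elastically by PL/(AE) and the spring stretches by P/k; together these equal δ_free.
P [ L/(AE) + 1/k ] = δ_free → P [ 1800/(2125×46×10³) + 1/(2900) ] = 7.339.
P = 7.339 / 0.0003632 = 20200 N.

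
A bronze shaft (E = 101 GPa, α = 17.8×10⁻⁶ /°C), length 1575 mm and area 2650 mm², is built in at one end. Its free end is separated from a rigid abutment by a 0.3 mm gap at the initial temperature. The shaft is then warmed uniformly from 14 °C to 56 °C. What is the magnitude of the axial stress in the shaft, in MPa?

If the wall were absent the shaft would grow by αΔT L = 17.8×10⁻⁶ × 42 × 1575 = 1.177 mm.
After closing the 0.3 mm clearance, 1.177 − 0.3 = 0.8775 mm of expansion remains to be suppressed by the wall.
That suppressed elongation corresponds to σ = E·Δ/L = 101×10³ × 0.8775/1575 = 56.27 MPa.

σ ≈ 56.3 MPa (compressive)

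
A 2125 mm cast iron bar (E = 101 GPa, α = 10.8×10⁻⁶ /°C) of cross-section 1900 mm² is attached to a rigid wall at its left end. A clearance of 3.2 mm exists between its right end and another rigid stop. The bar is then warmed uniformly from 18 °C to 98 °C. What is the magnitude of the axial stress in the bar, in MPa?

σ ≈ 0 MPa

If the wall were absent the bar would grow by αΔT L = 10.8×10⁻⁶ × 80 × 2125 = 1.836 mm.
This is smaller than the 3.2 mm clearance, so the bar expands freely without reaching the stop — the stress is zero.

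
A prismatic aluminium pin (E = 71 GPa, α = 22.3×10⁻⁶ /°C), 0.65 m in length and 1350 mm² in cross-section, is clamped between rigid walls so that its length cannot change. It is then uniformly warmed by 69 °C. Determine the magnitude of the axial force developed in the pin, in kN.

The ends cannot move, so σ = EαΔT = 71×10³ × 22.3×10⁻⁶ × 69 = 109.2 MPa.
Then P = σA = 109.2 × 1350 mm² = 147.5 kN, compressive.

P ≈ 147 kN (compressive)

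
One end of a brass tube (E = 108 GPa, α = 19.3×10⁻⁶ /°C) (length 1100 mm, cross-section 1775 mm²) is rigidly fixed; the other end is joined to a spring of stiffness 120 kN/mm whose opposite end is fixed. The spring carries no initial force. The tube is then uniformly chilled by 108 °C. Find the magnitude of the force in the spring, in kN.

P ≈ 163 kN

Free thermal contraction: δ_free = αΔT L = 19.3×10⁻⁶ × 108 × 1100 = 2.293 mm.
With a force P in the spring, the elastic change of the tube is PL/(AE) and that of the spring is P/k; compatibility requires their sum to equal δ_free.
So P = δ_free / [L/(AE) + 1/k] = 2.293 / [ 1100/(1775×108×10³) + 1/(120×10³) ].
P = 2.293 / 1.407×10⁻⁵ = 162900 N.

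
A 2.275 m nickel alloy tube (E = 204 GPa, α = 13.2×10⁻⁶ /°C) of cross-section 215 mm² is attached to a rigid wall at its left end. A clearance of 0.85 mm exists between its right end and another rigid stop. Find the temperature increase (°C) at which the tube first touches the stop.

ΔT ≈ 28.3 °C

The gap closes when αΔT L = 0.85 mm, since the tube is still unstressed at that instant.
So ΔT = g/(αL) = 0.85/(13.2×10⁻⁶ × 2275) = 28.31 °C.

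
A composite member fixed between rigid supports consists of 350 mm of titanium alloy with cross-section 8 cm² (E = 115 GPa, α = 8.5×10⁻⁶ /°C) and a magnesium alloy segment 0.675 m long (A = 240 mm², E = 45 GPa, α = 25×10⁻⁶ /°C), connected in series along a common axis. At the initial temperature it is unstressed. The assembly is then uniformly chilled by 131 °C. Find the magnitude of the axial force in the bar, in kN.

If the supports were absent, the total length change would be Σ αᵢΔT Lᵢ = 8.5×10⁻⁶×131×350 + 25×10⁻⁶×131×675 = 2.6 mm.
The walls prevent any net length change, so an axial force P (same in every segment) develops. Compatibility: P · Σ Lᵢ/(AᵢEᵢ) = δ_free.
The series flexibility is Σ Lᵢ/(AᵢEᵢ) = 350/(800×115×10³) + 675/(240×45×10³) = 6.63×10⁻⁵ mm/N.
P = 2.6 / 6.63×10⁻⁵ = 39220 N = 39.22 kN, tensile.

P ≈ 39.2 kN (tensile)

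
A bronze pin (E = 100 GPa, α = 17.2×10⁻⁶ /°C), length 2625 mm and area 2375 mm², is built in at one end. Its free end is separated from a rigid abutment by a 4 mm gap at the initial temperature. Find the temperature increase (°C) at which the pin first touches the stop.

Contact occurs when the free expansion equals the gap: αΔT L = 4 mm.
ΔT = 4 / (17.2×10⁻⁶ × 2625) = 88.59 °C.

ΔT ≈ 88.6 °C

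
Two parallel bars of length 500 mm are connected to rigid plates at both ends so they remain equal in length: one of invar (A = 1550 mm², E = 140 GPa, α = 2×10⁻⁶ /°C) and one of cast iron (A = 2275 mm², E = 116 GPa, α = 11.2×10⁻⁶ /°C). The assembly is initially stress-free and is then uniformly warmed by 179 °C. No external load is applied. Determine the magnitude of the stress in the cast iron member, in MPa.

σ ≈ 86.2 MPa (compressive)

Both members must finish at the same length. With the larger α, the cast iron tends to over-expand; the plates restrain it, putting the cast iron in compression and the invar in tension. With no external load the two internal forces are equal and opposite, magnitude P.
Compatibility of the two members (thermal + elastic change equal): (α₁ − α₂)ΔT = P·[1/(A₁E₁) + 1/(A₂E₂)].
|α₁ − α₂|·ΔT = 9.2×10⁻⁶ × 179 = 0.001647.
1/(A₁E₁) + 1/(A₂E₂) = 1/(1550×140×10³) + 1/(2275×116×10³) = 8.398×10⁻⁹ N⁻¹.
So P = 0.001647 / 8.398×10⁻⁹ = 196.1 kN.
σ_{cast iron} = P/A₂ = 196100/2275 = 86.2 MPa, compressive.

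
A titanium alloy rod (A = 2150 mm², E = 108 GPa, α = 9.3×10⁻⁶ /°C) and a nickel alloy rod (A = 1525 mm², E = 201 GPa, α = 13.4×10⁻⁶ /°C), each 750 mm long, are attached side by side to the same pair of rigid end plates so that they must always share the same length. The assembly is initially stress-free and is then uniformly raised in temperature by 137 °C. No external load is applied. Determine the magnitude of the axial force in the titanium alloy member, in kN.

The nickel alloy has the larger α, so on heating it would change length more than the titanium alloy if both were free. The rigid plates force a common final length, so the nickel alloy is put into compression and the titanium alloy into tension, with equal and opposite forces P (no external load).
Compatibility of the two members (thermal + elastic change equal): (α₁ − α₂)ΔT = P·[1/(A₁E₁) + 1/(A₂E₂)].
|α₁ − α₂|·ΔT = 4.1×10⁻⁶ × 137 = 0.0005617.
1/(A₁E₁) + 1/(A₂E₂) = 1/(2150×108×10³) + 1/(1525×201×10³) = 7.569×10⁻⁹ N⁻¹.
So P = 0.0005617 / 7.569×10⁻⁹ = 74.21 kN.

P ≈ 74.2 kN (tensile in the titanium alloy)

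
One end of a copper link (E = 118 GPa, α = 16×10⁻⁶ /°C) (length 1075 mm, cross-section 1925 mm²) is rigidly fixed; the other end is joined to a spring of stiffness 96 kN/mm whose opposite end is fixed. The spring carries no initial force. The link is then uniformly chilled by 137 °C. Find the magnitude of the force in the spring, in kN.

If the spring were absent the link would shorten by αΔT L = 16×10⁻⁶ × 137 × 1075 = 2.356 mm.
Let P be the tensile force in the spring. The link extends elastically by PL/(AE) and the spring stretches by P/k; together these equal δ_free.
So P = δ_free / [L/(AE) + 1/k] = 2.356 / [ 1075/(1925×118×10³) + 1/(96×10³) ].
P = 2.356 / 1.515×10⁻⁵ = 155500 N.

P ≈ 156 kN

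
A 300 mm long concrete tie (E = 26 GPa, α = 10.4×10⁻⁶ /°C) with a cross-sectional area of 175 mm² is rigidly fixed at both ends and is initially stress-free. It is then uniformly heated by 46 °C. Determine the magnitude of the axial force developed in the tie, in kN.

With zero net strain, σ = E·αΔT = 26 GPa × 10.4×10⁻⁶ × 46 = 12.44 MPa.
Then P = σA = 12.44 × 175 mm² = 2.177 kN, compressive.

P ≈ 2.18 kN (compressive)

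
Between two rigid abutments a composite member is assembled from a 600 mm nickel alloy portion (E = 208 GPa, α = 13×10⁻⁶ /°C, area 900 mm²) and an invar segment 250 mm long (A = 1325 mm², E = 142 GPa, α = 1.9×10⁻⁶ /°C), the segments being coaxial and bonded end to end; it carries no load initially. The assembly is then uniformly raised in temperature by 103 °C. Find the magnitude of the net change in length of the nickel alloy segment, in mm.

|ΔL| ≈ 0.201 mm

If the supports were absent, the total length change would be Σ αᵢΔT Lᵢ = 13×10⁻⁶×103×600 + 1.9×10⁻⁶×103×250 = 0.8523 mm.
Since the ends are fixed, an axial force P builds up, equal in every segment, with P · Σ Lᵢ/(AᵢEᵢ) = δ_free.
Σ Lᵢ/(AᵢEᵢ) = 600/(900×208×10³) + 250/(1325×142×10³) = 4.534×10⁻⁶ mm/N.
P = 0.8523 / 4.534×10⁻⁶ = 188000 N = 188 kN, compressive.
For the nickel alloy segment, free thermal change = 13×10⁻⁶×103×600 = 0.8034 mm and elastic change from P = 188000×600/(900×208×10³) = 0.6025 mm; these oppose, so the net change is 0.201 mm (segment lengthens).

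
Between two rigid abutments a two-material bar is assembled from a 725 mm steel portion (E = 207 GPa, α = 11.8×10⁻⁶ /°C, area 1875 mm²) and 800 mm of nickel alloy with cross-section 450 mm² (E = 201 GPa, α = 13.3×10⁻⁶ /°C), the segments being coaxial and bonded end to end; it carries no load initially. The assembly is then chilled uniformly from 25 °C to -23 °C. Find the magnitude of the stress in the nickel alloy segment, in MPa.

σ ≈ 191 MPa (tensile)

Free thermal contraction of the whole bar: Σ αᵢΔT Lᵢ = 11.8×10⁻⁶×48×725 + 13.3×10⁻⁶×48×800 = 0.9214 mm.
The walls prevent any net length change, so an axial force P (same in every segment) develops. Compatibility: P · Σ Lᵢ/(AᵢEᵢ) = δ_free.
Σ Lᵢ/(AᵢEᵢ) = 725/(1875×207×10³) + 800/(450×201×10³) = 1.071×10⁻⁵ mm/N.
P = 0.9214 / 1.071×10⁻⁵ = 86010 N = 86.01 kN, tensile.
σ_{nickel alloy} = P / A = 86010 / 450 = 191.1 MPa.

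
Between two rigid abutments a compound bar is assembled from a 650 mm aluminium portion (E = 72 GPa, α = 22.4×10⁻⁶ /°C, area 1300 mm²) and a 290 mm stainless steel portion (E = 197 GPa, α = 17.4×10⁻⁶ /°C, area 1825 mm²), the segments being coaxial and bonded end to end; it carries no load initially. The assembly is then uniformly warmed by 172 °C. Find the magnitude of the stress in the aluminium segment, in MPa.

With the walls removed the bar would change length by δ_free = Σ αᵢΔT Lᵢ = 22.4×10⁻⁶×172×650 + 17.4×10⁻⁶×172×290 = 3.372 mm.
The walls prevent any net length change, so an axial force P (same in every segment) develops. Compatibility: P · Σ Lᵢ/(AᵢEᵢ) = δ_free.
Σ Lᵢ/(AᵢEᵢ) = 650/(1300×72×10³) + 290/(1825×197×10³) = 7.751×10⁻⁶ mm/N.
Hence P = δ_free / Σ(L/AE) = 3.372/7.751×10⁻⁶ = 435.1 kN (compressive).
σ_{aluminium} = P / A = 435100 / 1300 = 334.7 MPa.

σ ≈ 335 MPa (compressive)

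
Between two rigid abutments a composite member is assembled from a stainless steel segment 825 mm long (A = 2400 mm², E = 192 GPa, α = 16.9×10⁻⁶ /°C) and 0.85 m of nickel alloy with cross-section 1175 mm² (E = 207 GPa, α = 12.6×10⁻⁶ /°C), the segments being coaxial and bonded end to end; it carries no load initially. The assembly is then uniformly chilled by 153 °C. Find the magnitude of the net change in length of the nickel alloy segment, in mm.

|ΔL| ≈ 0.855 mm

With the walls removed the bar would change length by δ_free = Σ αᵢΔT Lᵢ = 16.9×10⁻⁶×153×825 + 12.6×10⁻⁶×153×850 = 3.772 mm.
Since the ends are fixed, an axial force P builds up, equal in every segment, with P · Σ Lᵢ/(AᵢEᵢ) = δ_free.
The series flexibility is Σ Lᵢ/(AᵢEᵢ) = 825/(2400×192×10³) + 850/(1175×207×10³) = 5.285×10⁻⁶ mm/N.
Hence P = δ_free / Σ(L/AE) = 3.772/5.285×10⁻⁶ = 713.7 kN (tensile).
For the nickel alloy segment, free thermal change = 12.6×10⁻⁶×153×850 = 1.639 mm and elastic change from P = 713700×850/(1175×207×10³) = 2.494 mm; these oppose, so the net change is 0.855 mm (segment lengthens).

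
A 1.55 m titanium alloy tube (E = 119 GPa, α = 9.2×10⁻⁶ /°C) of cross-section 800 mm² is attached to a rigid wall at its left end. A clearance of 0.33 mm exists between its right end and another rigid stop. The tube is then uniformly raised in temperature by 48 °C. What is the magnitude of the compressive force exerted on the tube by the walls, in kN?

If the wall were absent the tube would grow by αΔT L = 9.2×10⁻⁶ × 48 × 1550 = 0.6845 mm.
The gap closes (δ_free > 0.33 mm) and the wall then resists a further 0.6845 − 0.33 = 0.3545 mm of expansion.
So σ = E(δ_free − g)/L = 119×10³ × 0.3545/1550 = 27.21 MPa.
P = σA = 27.21 × 800 = 21.77 kN.

P ≈ 21.8 kN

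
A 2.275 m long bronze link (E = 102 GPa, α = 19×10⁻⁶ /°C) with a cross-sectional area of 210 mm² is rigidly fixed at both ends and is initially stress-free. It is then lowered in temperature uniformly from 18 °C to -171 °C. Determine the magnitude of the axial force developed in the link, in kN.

P ≈ 76.9 kN (tensile)

With zero net strain, σ = E·αΔT = 102 GPa × 19×10⁻⁶ × 189 = 366.3 MPa.
P = AEαΔT = 210 × 102×10³ × 19×10⁻⁶ × 189 = 76.92 kN (tensile).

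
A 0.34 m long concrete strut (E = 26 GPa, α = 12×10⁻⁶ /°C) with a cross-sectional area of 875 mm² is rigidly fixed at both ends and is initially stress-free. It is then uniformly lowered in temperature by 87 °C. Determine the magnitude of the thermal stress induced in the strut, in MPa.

Because both ends are immovable the net strain is zero, and the suppressed thermal strain is αΔT = 12×10⁻⁶ × 87 = 1044×10⁻⁶.
The stress required to suppress this strain is σ = Eε = 26×10³ × 1044×10⁻⁶ = 27.14 MPa, tensile since the strut is trying to contract.

σ ≈ 27.1 MPa (tensile)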